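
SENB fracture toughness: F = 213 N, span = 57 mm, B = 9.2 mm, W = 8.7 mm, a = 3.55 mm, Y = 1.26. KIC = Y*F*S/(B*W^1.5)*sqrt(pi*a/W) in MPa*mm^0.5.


KIC = 1.26*213*57/(9.2*8.7^1.5)*sqrt(pi*3.55/8.7) = 73.36

73.36


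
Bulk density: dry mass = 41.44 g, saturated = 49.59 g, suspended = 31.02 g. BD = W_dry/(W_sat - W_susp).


BD = 41.44 / (49.59 - 31.02) = 41.44 / 18.57 = 2.232 g/cm^3

2.232


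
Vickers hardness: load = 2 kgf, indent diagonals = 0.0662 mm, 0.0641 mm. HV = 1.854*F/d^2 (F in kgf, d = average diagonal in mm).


d_avg = (0.0662+0.0641)/2 = 0.06515 mm
HV = 1.854*2/0.06515^2 = 874

874


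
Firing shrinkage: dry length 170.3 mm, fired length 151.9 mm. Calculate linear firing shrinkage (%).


FS = (170.3 - 151.9) / 170.3 * 100 = 10.8%

10.8


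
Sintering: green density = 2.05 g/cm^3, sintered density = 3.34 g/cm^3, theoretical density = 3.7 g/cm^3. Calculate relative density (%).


Relative = 3.34 / 3.7 * 100 = 90.3%

90.3


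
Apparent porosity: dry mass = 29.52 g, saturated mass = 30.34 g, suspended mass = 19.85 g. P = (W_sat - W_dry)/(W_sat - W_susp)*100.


P = (30.34 - 29.52) / (30.34 - 19.85) * 100 = 0.82 / 10.49 * 100 = 7.8%

7.8


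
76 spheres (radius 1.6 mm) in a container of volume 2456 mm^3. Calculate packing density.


V_sphere = 4/3*pi*1.6^3 = 17.1573 mm^3
Total V = 76*17.1573 = 1303.9548 mm^3
PD = 1303.9548 / 2456 = 0.531

0.531


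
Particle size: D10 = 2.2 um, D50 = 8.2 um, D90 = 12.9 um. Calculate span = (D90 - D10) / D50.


Span = (12.9 - 2.2) / 8.2 = 10.7 / 8.2 = 1.305

1.305


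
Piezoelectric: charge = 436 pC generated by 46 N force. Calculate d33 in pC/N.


d33 = 436 / 46 = 9.5 pC/N

9.5


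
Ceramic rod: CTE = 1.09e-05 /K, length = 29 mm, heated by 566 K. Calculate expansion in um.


dL = 1.09e-05 * 29 * 566 * 1000 = 178.913 um

178.913


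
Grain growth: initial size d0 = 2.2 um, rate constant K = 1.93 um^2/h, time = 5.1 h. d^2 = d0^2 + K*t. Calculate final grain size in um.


d^2 = 2.2^2 + 1.93*5.1 = 14.683
d = sqrt(14.683) = 3.83 um

3.83


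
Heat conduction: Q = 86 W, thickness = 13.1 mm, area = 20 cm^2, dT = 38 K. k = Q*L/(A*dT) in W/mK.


k = 86*13.1/1000/(20/10000*38) = 14.82 W/mK

14.82


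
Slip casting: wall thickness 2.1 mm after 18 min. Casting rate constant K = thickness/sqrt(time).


K = 2.1 / sqrt(18) = 2.1 / 4.2426 = 0.495 mm/min^0.5

0.495


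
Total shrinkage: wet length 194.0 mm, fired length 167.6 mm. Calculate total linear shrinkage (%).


TS = (194.0 - 167.6) / 194.0 * 100 = 13.61%

13.61


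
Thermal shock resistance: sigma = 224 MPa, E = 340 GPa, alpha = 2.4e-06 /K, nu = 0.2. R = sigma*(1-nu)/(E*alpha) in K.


R = 224*(1-0.2)/(340*1000*2.4e-06) = 220 K

220


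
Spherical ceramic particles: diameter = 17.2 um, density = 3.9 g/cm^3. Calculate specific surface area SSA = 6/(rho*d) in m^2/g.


SSA = 6 / (3.9 * 17.2) = 0.089 m^2/g

0.089


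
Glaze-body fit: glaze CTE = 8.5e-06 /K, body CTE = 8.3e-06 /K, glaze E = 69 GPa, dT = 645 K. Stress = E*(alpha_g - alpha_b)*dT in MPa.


Stress = 69*1000*(8.5e-06 - 8.3e-06)*645 = 8.9 MPa

8.9


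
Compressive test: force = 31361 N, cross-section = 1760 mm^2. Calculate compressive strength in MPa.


CS = 31361 / 1760 = 17.8 MPa

17.8


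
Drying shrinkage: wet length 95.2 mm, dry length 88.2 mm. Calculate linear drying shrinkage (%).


DS = (95.2 - 88.2) / 95.2 * 100 = 7.35%

7.35


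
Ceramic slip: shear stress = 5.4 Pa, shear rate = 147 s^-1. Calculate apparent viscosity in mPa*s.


eta = tau/gamma * 1000 = 5.4/147 * 1000 = 36.7 mPa*s

36.7


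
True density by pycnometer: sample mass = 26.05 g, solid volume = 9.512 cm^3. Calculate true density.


TD = 26.05 / 9.512 = 2.739 g/cm^3

2.739


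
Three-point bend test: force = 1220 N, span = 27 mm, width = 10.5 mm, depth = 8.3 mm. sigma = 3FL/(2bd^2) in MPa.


sigma = 3*1220*27/(2*10.5*8.3^2) = 68.3 MPa

68.3


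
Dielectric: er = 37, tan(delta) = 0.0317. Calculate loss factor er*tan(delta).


Loss = 37 * 0.0317 = 1.173

1.173


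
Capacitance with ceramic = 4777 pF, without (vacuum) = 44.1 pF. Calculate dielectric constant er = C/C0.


er = 4777 / 44.1 = 108.32

108.32


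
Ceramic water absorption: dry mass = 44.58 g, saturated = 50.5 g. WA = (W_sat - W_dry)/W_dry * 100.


WA = (50.5 - 44.58) / 44.58 * 100 = 13.28%

13.28


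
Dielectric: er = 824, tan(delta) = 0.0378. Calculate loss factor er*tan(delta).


Loss = 824 * 0.0378 = 31.147

31.147


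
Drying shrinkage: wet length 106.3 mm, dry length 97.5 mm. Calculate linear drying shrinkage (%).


DS = (106.3 - 97.5) / 106.3 * 100 = 8.28%

8.28


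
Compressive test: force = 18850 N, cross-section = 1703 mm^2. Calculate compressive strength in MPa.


CS = 18850 / 1703 = 11.1 MPa

11.1


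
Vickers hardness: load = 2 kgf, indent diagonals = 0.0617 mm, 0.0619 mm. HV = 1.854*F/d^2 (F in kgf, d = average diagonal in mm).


d_avg = (0.0617+0.0619)/2 = 0.0618 mm
HV = 1.854*2/0.0618^2 = 971

971


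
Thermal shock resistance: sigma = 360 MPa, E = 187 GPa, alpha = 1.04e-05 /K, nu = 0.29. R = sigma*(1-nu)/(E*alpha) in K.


R = 360*(1-0.29)/(187*1000*1.04e-05) = 131 K

131


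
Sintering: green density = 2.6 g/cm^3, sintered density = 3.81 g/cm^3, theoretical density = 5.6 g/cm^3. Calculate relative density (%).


Relative = 3.81 / 5.6 * 100 = 68.0%

68.0


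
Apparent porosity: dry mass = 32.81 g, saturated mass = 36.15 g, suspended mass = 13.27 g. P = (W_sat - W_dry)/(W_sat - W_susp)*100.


P = (36.15 - 32.81) / (36.15 - 13.27) * 100 = 3.34 / 22.88 * 100 = 14.6%

14.6


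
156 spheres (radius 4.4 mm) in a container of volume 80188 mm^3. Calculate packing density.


V_sphere = 4/3*pi*4.4^3 = 356.8179 mm^3
Total V = 156*356.8179 = 55663.5924 mm^3
PD = 55663.5924 / 80188 = 0.694

0.694


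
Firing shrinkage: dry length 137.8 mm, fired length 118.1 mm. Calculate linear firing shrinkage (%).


FS = (137.8 - 118.1) / 137.8 * 100 = 14.3%

14.3


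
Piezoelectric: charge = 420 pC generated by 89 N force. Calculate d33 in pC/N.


d33 = 420 / 89 = 4.7 pC/N

4.7


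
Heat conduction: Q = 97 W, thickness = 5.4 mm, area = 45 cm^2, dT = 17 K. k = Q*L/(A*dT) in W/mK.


k = 97*5.4/1000/(45/10000*17) = 6.85 W/mK

6.85


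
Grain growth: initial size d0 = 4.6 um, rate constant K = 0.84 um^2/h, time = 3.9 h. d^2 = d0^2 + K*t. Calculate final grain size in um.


d^2 = 4.6^2 + 0.84*3.9 = 24.436
d = sqrt(24.436) = 4.94 um

4.94


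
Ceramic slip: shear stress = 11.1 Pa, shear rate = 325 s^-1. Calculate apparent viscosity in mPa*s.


eta = tau/gamma * 1000 = 11.1/325 * 1000 = 34.2 mPa*s

34.2


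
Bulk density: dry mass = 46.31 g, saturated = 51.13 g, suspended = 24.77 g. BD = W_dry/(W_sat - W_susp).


BD = 46.31 / (51.13 - 24.77) = 46.31 / 26.36 = 1.757 g/cm^3

1.757


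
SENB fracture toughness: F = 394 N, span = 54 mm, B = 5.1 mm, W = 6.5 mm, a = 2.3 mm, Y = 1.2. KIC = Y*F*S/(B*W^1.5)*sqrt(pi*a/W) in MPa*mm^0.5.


KIC = 1.2*394*54/(5.1*6.5^1.5)*sqrt(pi*2.3/6.5) = 318.5

318.5


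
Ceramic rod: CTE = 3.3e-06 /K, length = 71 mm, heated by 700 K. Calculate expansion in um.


dL = 3.3e-06 * 71 * 700 * 1000 = 164.01 um

164.01


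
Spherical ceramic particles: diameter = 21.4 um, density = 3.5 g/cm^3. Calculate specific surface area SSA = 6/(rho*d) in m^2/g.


SSA = 6 / (3.5 * 21.4) = 0.08 m^2/g

0.08


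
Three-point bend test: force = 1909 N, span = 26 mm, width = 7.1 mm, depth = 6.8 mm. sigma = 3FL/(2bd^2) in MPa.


sigma = 3*1909*26/(2*7.1*6.8^2) = 226.8 MPa

226.8


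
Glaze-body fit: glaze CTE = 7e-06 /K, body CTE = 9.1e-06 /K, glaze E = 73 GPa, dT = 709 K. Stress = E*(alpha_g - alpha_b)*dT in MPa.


Stress = 73*1000*(7e-06 - 9.1e-06)*709 = -108.7 MPa

-108.7


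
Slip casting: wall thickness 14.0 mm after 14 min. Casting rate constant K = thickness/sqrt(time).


K = 14.0 / sqrt(14) = 14.0 / 3.7417 = 3.742 mm/min^0.5

3.742


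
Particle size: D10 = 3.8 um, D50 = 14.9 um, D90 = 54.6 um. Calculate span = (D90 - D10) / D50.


Span = (54.6 - 3.8) / 14.9 = 50.8 / 14.9 = 3.409

3.409


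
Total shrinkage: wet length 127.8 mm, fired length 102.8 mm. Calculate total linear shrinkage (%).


TS = (127.8 - 102.8) / 127.8 * 100 = 19.56%

19.56


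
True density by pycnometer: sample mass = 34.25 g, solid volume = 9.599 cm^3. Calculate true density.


TD = 34.25 / 9.599 = 3.568 g/cm^3

3.568


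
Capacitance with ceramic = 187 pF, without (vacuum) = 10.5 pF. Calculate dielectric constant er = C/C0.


er = 187 / 10.5 = 17.81

17.81


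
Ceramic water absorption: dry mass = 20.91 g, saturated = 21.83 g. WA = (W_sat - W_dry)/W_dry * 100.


WA = (21.83 - 20.91) / 20.91 * 100 = 4.4%

4.4


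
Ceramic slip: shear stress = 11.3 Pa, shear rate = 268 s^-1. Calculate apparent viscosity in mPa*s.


eta = tau/gamma * 1000 = 11.3/268 * 1000 = 42.2 mPa*s

42.2


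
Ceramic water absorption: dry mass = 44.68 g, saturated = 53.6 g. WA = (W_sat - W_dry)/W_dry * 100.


WA = (53.6 - 44.68) / 44.68 * 100 = 19.96%

19.96


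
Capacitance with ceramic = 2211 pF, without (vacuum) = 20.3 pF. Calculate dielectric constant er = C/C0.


er = 2211 / 20.3 = 108.92

108.92


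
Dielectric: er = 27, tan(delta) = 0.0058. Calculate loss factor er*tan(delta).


Loss = 27 * 0.0058 = 0.157

0.157


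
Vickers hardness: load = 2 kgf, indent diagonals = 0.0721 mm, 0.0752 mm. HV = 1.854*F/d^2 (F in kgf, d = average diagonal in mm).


d_avg = (0.0721+0.0752)/2 = 0.07365 mm
HV = 1.854*2/0.07365^2 = 684

684


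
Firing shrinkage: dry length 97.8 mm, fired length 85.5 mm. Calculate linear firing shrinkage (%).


FS = (97.8 - 85.5) / 97.8 * 100 = 12.58%

12.58


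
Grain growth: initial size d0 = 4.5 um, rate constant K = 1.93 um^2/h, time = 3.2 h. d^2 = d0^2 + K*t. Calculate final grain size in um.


d^2 = 4.5^2 + 1.93*3.2 = 26.426
d = sqrt(26.426) = 5.14 um

5.14


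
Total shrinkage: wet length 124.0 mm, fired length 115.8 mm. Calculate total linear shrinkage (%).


TS = (124.0 - 115.8) / 124.0 * 100 = 6.61%

6.61


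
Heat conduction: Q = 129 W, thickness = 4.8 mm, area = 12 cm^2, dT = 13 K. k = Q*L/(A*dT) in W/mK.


k = 129*4.8/1000/(12/10000*13) = 39.69 W/mK

39.69


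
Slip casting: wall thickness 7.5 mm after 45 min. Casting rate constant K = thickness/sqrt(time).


K = 7.5 / sqrt(45) = 7.5 / 6.7082 = 1.118 mm/min^0.5

1.118


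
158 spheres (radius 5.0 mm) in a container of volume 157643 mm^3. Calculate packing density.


V_sphere = 4/3*pi*5.0^3 = 523.5988 mm^3
Total V = 158*523.5988 = 82728.6104 mm^3
PD = 82728.6104 / 157643 = 0.525

0.525


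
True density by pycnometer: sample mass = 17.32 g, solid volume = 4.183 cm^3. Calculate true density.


TD = 17.32 / 4.183 = 4.141 g/cm^3

4.141


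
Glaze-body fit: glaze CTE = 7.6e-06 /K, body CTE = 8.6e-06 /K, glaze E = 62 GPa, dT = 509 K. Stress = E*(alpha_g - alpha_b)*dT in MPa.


Stress = 62*1000*(7.6e-06 - 8.6e-06)*509 = -31.6 MPa

-31.6


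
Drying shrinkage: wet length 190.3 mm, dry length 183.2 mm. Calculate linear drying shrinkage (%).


DS = (190.3 - 183.2) / 190.3 * 100 = 3.73%

3.73


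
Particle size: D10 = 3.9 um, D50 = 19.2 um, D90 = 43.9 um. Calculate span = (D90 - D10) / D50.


Span = (43.9 - 3.9) / 19.2 = 40.0 / 19.2 = 2.083

2.083


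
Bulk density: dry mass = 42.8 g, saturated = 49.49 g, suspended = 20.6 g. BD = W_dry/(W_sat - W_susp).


BD = 42.8 / (49.49 - 20.6) = 42.8 / 28.89 = 1.481 g/cm^3

1.481


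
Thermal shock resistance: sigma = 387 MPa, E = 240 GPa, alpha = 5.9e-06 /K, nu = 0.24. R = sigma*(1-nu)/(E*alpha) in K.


R = 387*(1-0.24)/(240*1000*5.9e-06) = 208 K

208


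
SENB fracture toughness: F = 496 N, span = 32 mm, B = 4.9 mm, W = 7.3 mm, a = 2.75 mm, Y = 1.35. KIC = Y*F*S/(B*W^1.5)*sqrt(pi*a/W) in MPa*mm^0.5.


KIC = 1.35*496*32/(4.9*7.3^1.5)*sqrt(pi*2.75/7.3) = 241.19

241.19


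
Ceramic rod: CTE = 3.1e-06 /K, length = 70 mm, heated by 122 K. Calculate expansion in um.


dL = 3.1e-06 * 70 * 122 * 1000 = 26.474 um

26.474


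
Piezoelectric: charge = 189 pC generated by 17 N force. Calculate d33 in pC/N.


d33 = 189 / 17 = 11.1 pC/N

11.1


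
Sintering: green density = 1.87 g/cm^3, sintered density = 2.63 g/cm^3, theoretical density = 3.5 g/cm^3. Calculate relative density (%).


Relative = 2.63 / 3.5 * 100 = 75.1%

75.1


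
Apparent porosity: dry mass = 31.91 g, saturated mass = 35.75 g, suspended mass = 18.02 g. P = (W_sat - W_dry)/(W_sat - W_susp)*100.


P = (35.75 - 31.91) / (35.75 - 18.02) * 100 = 3.84 / 17.73 * 100 = 21.7%

21.7


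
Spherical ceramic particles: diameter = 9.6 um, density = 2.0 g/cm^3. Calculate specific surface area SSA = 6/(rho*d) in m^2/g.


SSA = 6 / (2.0 * 9.6) = 0.313 m^2/g

0.313


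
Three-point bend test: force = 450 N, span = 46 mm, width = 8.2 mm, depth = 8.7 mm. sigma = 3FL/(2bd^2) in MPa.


sigma = 3*450*46/(2*8.2*8.7^2) = 50.0 MPa

50.0


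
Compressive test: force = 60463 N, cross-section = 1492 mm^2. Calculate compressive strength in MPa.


CS = 60463 / 1492 = 40.5 MPa

40.5


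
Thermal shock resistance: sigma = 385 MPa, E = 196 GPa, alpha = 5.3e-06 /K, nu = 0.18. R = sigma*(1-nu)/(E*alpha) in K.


R = 385*(1-0.18)/(196*1000*5.3e-06) = 304 K

304


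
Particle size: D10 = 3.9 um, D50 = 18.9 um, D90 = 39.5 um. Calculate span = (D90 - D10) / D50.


Span = (39.5 - 3.9) / 18.9 = 35.6 / 18.9 = 1.884

1.884


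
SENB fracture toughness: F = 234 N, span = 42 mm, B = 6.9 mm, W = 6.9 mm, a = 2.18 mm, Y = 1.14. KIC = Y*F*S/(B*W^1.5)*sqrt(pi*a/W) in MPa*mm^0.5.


KIC = 1.14*234*42/(6.9*6.9^1.5)*sqrt(pi*2.18/6.9) = 89.25

89.25


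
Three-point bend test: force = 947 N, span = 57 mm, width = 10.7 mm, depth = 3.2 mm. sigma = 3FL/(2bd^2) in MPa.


sigma = 3*947*57/(2*10.7*3.2^2) = 739.0 MPa

739.0


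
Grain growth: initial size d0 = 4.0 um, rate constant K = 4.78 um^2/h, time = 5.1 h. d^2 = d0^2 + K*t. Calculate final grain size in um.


d^2 = 4.0^2 + 4.78*5.1 = 40.378
d = sqrt(40.378) = 6.35 um

6.35


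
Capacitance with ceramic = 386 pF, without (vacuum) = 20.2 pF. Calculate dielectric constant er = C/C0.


er = 386 / 20.2 = 19.11

19.11


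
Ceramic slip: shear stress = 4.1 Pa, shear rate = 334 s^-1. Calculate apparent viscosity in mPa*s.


eta = tau/gamma * 1000 = 4.1/334 * 1000 = 12.3 mPa*s

12.3


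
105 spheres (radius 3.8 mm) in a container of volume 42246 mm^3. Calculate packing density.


V_sphere = 4/3*pi*3.8^3 = 229.8473 mm^3
Total V = 105*229.8473 = 24133.9665 mm^3
PD = 24133.9665 / 42246 = 0.571

0.571


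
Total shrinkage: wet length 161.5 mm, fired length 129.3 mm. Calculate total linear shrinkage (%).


TS = (161.5 - 129.3) / 161.5 * 100 = 19.94%

19.94


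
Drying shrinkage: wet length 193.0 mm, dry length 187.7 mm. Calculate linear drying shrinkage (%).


DS = (193.0 - 187.7) / 193.0 * 100 = 2.75%

2.75


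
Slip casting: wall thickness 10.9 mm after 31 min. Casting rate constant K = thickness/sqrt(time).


K = 10.9 / sqrt(31) = 10.9 / 5.5678 = 1.958 mm/min^0.5

1.958


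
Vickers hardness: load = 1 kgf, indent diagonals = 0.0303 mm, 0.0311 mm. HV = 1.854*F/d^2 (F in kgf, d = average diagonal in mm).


d_avg = (0.0303+0.0311)/2 = 0.0307 mm
HV = 1.854*1/0.0307^2 = 1967

1967


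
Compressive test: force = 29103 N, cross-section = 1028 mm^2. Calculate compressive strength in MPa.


CS = 29103 / 1028 = 28.3 MPa

28.3


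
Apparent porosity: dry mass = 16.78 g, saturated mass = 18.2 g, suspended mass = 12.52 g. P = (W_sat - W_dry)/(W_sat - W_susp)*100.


P = (18.2 - 16.78) / (18.2 - 12.52) * 100 = 1.42 / 5.68 * 100 = 25.0%

25.0


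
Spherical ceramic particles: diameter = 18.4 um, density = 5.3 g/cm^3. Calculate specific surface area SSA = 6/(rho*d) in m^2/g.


SSA = 6 / (5.3 * 18.4) = 0.062 m^2/g

0.062


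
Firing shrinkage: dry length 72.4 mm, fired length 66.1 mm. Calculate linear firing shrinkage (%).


FS = (72.4 - 66.1) / 72.4 * 100 = 8.7%

8.7


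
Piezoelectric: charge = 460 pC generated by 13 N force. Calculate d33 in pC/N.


d33 = 460 / 13 = 35.4 pC/N

35.4


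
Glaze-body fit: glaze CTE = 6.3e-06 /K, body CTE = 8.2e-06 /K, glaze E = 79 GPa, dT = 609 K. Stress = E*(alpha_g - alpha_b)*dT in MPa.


Stress = 79*1000*(6.3e-06 - 8.2e-06)*609 = -91.4 MPa

-91.4


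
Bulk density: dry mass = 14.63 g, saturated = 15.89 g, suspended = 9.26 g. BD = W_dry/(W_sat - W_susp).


BD = 14.63 / (15.89 - 9.26) = 14.63 / 6.63 = 2.207 g/cm^3

2.207


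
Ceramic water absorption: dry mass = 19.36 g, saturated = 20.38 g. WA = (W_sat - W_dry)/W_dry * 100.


WA = (20.38 - 19.36) / 19.36 * 100 = 5.27%

5.27


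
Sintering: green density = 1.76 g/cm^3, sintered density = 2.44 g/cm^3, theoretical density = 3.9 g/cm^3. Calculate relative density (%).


Relative = 2.44 / 3.9 * 100 = 62.6%

62.6


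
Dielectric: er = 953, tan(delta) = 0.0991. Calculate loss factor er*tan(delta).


Loss = 953 * 0.0991 = 94.442

94.442


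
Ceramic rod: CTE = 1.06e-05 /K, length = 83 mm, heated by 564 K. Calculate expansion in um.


dL = 1.06e-05 * 83 * 564 * 1000 = 496.207 um

496.207


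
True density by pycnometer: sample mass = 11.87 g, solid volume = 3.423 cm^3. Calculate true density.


TD = 11.87 / 3.423 = 3.468 g/cm^3

3.468


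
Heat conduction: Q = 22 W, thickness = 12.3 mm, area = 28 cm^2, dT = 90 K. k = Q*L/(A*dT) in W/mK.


k = 22*12.3/1000/(28/10000*90) = 1.07 W/mK

1.07


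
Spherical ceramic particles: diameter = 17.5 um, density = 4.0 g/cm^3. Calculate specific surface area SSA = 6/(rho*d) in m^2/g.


SSA = 6 / (4.0 * 17.5) = 0.086 m^2/g

0.086


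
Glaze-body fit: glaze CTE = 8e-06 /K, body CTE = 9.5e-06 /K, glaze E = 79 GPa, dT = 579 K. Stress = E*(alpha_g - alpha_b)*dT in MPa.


Stress = 79*1000*(8e-06 - 9.5e-06)*579 = -68.6 MPa

-68.6


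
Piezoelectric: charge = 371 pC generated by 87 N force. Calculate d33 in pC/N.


d33 = 371 / 87 = 4.3 pC/N

4.3


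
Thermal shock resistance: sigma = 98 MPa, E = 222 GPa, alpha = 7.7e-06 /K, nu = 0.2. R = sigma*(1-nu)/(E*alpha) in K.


R = 98*(1-0.2)/(222*1000*7.7e-06) = 46 K

46


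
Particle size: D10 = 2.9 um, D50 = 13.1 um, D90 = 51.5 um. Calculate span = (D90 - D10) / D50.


Span = (51.5 - 2.9) / 13.1 = 48.6 / 13.1 = 3.71

3.71


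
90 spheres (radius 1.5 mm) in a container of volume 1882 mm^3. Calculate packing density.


V_sphere = 4/3*pi*1.5^3 = 14.1372 mm^3
Total V = 90*14.1372 = 1272.348 mm^3
PD = 1272.348 / 1882 = 0.676

0.676


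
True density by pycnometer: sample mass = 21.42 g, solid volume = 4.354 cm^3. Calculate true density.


TD = 21.42 / 4.354 = 4.92 g/cm^3

4.92


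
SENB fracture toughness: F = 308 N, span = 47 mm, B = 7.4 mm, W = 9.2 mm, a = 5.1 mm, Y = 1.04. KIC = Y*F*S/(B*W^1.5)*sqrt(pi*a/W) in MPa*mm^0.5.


KIC = 1.04*308*47/(7.4*9.2^1.5)*sqrt(pi*5.1/9.2) = 96.21

96.21


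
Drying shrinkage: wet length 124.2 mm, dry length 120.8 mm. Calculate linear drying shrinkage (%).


DS = (124.2 - 120.8) / 124.2 * 100 = 2.74%

2.74


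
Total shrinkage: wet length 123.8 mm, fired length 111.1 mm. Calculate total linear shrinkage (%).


TS = (123.8 - 111.1) / 123.8 * 100 = 10.26%

10.26


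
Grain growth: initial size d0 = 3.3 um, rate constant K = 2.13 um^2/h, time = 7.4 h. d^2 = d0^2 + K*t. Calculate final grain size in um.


d^2 = 3.3^2 + 2.13*7.4 = 26.652
d = sqrt(26.652) = 5.16 um

5.16


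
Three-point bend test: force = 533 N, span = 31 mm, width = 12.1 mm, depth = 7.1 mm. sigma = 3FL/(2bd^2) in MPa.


sigma = 3*533*31/(2*12.1*7.1^2) = 40.6 MPa

40.6


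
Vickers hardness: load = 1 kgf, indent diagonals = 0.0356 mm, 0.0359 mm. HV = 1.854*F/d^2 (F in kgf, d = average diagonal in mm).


d_avg = (0.0356+0.0359)/2 = 0.03575 mm
HV = 1.854*1/0.03575^2 = 1451

1451


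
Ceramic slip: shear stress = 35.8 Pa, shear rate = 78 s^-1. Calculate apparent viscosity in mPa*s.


eta = tau/gamma * 1000 = 35.8/78 * 1000 = 459.0 mPa*s

459.0


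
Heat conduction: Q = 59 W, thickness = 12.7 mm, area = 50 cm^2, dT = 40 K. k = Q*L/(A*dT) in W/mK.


k = 59*12.7/1000/(50/10000*40) = 3.75 W/mK

3.75


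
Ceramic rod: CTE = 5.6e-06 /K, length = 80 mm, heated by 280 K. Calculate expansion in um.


dL = 5.6e-06 * 80 * 280 * 1000 = 125.44 um

125.44


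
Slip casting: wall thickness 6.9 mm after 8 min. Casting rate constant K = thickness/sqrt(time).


K = 6.9 / sqrt(8) = 6.9 / 2.8284 = 2.44 mm/min^0.5

2.44


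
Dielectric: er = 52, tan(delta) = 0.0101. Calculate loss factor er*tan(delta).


Loss = 52 * 0.0101 = 0.525

0.525


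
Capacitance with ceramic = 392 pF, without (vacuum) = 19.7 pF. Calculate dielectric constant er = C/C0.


er = 392 / 19.7 = 19.9

19.9


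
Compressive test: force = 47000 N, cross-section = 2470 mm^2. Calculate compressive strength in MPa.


CS = 47000 / 2470 = 19.0 MPa

19.0


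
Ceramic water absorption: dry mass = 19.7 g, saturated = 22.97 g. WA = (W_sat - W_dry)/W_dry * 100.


WA = (22.97 - 19.7) / 19.7 * 100 = 16.6%

16.6


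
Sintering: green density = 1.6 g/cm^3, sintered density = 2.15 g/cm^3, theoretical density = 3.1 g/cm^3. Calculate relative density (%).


Relative = 2.15 / 3.1 * 100 = 69.4%

69.4


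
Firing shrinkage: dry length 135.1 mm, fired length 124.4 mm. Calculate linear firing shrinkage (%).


FS = (135.1 - 124.4) / 135.1 * 100 = 7.92%

7.92


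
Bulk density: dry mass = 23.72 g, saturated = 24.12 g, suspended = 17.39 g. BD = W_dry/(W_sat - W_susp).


BD = 23.72 / (24.12 - 17.39) = 23.72 / 6.73 = 3.525 g/cm^3

3.525


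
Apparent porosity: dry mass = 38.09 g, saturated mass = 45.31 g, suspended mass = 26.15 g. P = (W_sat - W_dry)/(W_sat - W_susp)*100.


P = (45.31 - 38.09) / (45.31 - 26.15) * 100 = 7.22 / 19.16 * 100 = 37.7%

37.7


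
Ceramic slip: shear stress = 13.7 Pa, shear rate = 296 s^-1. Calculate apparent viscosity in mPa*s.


eta = tau/gamma * 1000 = 13.7/296 * 1000 = 46.3 mPa*s

46.3


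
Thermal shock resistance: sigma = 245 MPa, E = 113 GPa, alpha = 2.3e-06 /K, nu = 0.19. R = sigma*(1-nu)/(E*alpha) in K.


R = 245*(1-0.19)/(113*1000*2.3e-06) = 764 K

764


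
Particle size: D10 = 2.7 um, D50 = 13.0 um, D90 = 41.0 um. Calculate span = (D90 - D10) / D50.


Span = (41.0 - 2.7) / 13.0 = 38.3 / 13.0 = 2.946

2.946


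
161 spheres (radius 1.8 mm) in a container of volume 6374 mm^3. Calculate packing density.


V_sphere = 4/3*pi*1.8^3 = 24.429 mm^3
Total V = 161*24.429 = 3933.069 mm^3
PD = 3933.069 / 6374 = 0.617

0.617


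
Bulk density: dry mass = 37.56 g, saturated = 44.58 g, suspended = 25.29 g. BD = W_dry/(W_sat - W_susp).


BD = 37.56 / (44.58 - 25.29) = 37.56 / 19.29 = 1.947 g/cm^3

1.947


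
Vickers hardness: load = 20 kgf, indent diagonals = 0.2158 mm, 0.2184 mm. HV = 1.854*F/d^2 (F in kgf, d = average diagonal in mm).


d_avg = (0.2158+0.2184)/2 = 0.2171 mm
HV = 1.854*20/0.2171^2 = 787

787


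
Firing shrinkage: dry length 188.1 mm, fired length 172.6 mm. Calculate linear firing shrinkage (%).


FS = (188.1 - 172.6) / 188.1 * 100 = 8.24%

8.24


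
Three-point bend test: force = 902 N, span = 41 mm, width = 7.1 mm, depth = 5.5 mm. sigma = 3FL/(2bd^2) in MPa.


sigma = 3*902*41/(2*7.1*5.5^2) = 258.3 MPa

258.3


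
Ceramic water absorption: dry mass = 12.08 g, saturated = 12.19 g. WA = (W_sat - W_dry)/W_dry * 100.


WA = (12.19 - 12.08) / 12.08 * 100 = 0.91%

0.91


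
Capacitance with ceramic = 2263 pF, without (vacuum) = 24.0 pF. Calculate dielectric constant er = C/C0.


er = 2263 / 24.0 = 94.29

94.29


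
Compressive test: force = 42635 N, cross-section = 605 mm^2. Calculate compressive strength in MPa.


CS = 42635 / 605 = 70.5 MPa

70.5


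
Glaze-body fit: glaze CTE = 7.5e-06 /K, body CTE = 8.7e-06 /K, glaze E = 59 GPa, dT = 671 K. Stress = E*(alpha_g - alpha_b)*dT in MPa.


Stress = 59*1000*(7.5e-06 - 8.7e-06)*671 = -47.5 MPa

-47.5


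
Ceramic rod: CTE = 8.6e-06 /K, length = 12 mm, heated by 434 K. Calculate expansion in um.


dL = 8.6e-06 * 12 * 434 * 1000 = 44.789 um

44.789


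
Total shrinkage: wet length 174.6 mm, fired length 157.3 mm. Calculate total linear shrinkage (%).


TS = (174.6 - 157.3) / 174.6 * 100 = 9.91%

9.91


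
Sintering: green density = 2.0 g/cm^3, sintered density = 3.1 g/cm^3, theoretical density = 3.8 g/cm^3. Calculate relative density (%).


Relative = 3.1 / 3.8 * 100 = 81.6%

81.6


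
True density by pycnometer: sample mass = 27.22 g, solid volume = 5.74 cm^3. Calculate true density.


TD = 27.22 / 5.74 = 4.742 g/cm^3

4.742


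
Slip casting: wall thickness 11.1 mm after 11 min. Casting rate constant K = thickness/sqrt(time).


K = 11.1 / sqrt(11) = 11.1 / 3.3166 = 3.347 mm/min^0.5

3.347


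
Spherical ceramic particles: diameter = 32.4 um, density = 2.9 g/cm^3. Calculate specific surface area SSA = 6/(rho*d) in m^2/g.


SSA = 6 / (2.9 * 32.4) = 0.064 m^2/g

0.064


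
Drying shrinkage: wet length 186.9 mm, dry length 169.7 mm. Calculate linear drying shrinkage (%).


DS = (186.9 - 169.7) / 186.9 * 100 = 9.2%

9.2


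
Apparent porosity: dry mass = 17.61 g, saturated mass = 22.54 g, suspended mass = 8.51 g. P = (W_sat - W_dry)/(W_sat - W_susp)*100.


P = (22.54 - 17.61) / (22.54 - 8.51) * 100 = 4.93 / 14.03 * 100 = 35.1%

35.1


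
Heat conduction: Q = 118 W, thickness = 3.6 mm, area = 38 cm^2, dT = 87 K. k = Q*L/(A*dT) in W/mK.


k = 118*3.6/1000/(38/10000*87) = 1.28 W/mK

1.28


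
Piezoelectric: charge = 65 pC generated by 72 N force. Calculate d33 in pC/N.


d33 = 65 / 72 = 0.9 pC/N

0.9


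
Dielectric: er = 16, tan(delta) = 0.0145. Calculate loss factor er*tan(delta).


Loss = 16 * 0.0145 = 0.232

0.232


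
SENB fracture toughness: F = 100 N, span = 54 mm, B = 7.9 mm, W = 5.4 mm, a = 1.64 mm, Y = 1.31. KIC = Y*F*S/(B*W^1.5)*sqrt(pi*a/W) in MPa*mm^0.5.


KIC = 1.31*100*54/(7.9*5.4^1.5)*sqrt(pi*1.64/5.4) = 69.7

69.7


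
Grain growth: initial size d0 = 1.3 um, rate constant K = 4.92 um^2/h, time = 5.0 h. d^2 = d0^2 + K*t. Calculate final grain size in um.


d^2 = 1.3^2 + 4.92*5.0 = 26.29
d = sqrt(26.29) = 5.13 um

5.13


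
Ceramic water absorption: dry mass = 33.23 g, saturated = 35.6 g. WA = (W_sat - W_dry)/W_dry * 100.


WA = (35.6 - 33.23) / 33.23 * 100 = 7.13%

7.13


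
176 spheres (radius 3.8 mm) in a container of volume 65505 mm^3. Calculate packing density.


V_sphere = 4/3*pi*3.8^3 = 229.8473 mm^3
Total V = 176*229.8473 = 40453.1248 mm^3
PD = 40453.1248 / 65505 = 0.618

0.618


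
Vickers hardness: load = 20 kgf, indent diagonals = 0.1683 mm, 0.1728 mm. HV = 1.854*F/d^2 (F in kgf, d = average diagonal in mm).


d_avg = (0.1683+0.1728)/2 = 0.17055 mm
HV = 1.854*20/0.17055^2 = 1275

1275


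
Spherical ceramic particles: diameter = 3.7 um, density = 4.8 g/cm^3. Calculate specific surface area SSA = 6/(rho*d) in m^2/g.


SSA = 6 / (4.8 * 3.7) = 0.338 m^2/g

0.338


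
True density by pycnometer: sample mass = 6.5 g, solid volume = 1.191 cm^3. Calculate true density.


TD = 6.5 / 1.191 = 5.458 g/cm^3

5.458


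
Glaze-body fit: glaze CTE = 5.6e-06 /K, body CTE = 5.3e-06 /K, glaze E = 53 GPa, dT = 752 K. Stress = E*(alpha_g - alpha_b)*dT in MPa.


Stress = 53*1000*(5.6e-06 - 5.3e-06)*752 = 12.0 MPa

12.0


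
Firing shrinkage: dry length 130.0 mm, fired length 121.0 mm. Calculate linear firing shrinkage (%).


FS = (130.0 - 121.0) / 130.0 * 100 = 6.92%

6.92


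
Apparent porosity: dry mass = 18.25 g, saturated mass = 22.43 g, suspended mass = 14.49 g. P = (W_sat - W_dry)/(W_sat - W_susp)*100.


P = (22.43 - 18.25) / (22.43 - 14.49) * 100 = 4.18 / 7.94 * 100 = 52.6%

52.6


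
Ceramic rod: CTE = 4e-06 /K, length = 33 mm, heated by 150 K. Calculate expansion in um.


dL = 4e-06 * 33 * 150 * 1000 = 19.8 um

19.8


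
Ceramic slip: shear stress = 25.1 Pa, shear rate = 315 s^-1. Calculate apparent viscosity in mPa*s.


eta = tau/gamma * 1000 = 25.1/315 * 1000 = 79.7 mPa*s

79.7


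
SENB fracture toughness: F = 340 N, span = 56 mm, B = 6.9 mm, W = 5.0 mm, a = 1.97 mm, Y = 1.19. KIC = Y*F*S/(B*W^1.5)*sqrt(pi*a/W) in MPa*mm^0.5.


KIC = 1.19*340*56/(6.9*5.0^1.5)*sqrt(pi*1.97/5.0) = 326.76

326.76


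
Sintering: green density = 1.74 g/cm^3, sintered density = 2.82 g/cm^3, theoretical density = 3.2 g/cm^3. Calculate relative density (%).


Relative = 2.82 / 3.2 * 100 = 88.1%

88.1


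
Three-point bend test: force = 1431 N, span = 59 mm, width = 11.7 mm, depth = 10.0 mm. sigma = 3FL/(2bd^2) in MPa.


sigma = 3*1431*59/(2*11.7*10.0^2) = 108.2 MPa

108.2


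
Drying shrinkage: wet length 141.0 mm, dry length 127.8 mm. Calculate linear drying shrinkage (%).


DS = (141.0 - 127.8) / 141.0 * 100 = 9.36%

9.36


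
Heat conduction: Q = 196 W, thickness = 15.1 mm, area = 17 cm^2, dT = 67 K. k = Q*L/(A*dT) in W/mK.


k = 196*15.1/1000/(17/10000*67) = 25.98 W/mK

25.98


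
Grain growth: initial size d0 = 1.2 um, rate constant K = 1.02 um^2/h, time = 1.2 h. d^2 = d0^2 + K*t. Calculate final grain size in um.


d^2 = 1.2^2 + 1.02*1.2 = 2.664
d = sqrt(2.664) = 1.63 um

1.63


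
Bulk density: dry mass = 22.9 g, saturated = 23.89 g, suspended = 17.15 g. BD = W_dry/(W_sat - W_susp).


BD = 22.9 / (23.89 - 17.15) = 22.9 / 6.74 = 3.398 g/cm^3

3.398


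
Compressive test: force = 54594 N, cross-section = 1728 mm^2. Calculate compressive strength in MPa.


CS = 54594 / 1728 = 31.6 MPa

31.6


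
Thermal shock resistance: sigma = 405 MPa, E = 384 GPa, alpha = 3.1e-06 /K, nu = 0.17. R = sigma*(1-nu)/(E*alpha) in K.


R = 405*(1-0.17)/(384*1000*3.1e-06) = 282 K

282


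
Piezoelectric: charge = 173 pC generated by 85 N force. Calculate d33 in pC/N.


d33 = 173 / 85 = 2.0 pC/N

2.0


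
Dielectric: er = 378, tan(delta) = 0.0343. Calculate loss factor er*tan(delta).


Loss = 378 * 0.0343 = 12.965

12.965


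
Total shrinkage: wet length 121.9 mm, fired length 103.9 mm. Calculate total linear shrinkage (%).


TS = (121.9 - 103.9) / 121.9 * 100 = 14.77%

14.77


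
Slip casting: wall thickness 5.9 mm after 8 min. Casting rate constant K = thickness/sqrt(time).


K = 5.9 / sqrt(8) = 5.9 / 2.8284 = 2.086 mm/min^0.5

2.086


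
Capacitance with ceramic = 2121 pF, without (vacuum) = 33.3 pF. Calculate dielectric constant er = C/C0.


er = 2121 / 33.3 = 63.69

63.69


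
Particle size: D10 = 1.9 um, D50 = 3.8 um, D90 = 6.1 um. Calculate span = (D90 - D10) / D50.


Span = (6.1 - 1.9) / 3.8 = 4.2 / 3.8 = 1.105

1.105


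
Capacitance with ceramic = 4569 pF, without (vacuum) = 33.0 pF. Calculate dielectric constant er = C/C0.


er = 4569 / 33.0 = 138.45

138.45


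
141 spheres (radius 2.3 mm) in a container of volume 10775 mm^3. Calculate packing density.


V_sphere = 4/3*pi*2.3^3 = 50.965 mm^3
Total V = 141*50.965 = 7186.065 mm^3
PD = 7186.065 / 10775 = 0.667

0.667


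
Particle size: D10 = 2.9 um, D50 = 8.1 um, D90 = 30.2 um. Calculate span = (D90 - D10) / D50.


Span = (30.2 - 2.9) / 8.1 = 27.3 / 8.1 = 3.37

3.37


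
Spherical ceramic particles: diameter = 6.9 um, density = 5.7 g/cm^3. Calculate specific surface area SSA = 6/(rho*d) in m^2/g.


SSA = 6 / (5.7 * 6.9) = 0.153 m^2/g

0.153


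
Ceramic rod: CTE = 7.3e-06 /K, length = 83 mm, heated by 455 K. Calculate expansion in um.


dL = 7.3e-06 * 83 * 455 * 1000 = 275.685 um

275.685


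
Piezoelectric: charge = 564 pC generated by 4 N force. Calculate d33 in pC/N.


d33 = 564 / 4 = 141.0 pC/N

141.0


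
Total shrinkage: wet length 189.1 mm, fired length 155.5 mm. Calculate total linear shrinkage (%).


TS = (189.1 - 155.5) / 189.1 * 100 = 17.77%

17.77


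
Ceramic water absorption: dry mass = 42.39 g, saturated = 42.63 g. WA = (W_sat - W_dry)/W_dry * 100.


WA = (42.63 - 42.39) / 42.39 * 100 = 0.57%

0.57


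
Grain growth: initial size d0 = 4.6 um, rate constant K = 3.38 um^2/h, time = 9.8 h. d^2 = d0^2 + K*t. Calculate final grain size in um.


d^2 = 4.6^2 + 3.38*9.8 = 54.284
d = sqrt(54.284) = 7.37 um

7.37


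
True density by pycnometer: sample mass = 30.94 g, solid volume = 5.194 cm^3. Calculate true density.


TD = 30.94 / 5.194 = 5.957 g/cm^3

5.957


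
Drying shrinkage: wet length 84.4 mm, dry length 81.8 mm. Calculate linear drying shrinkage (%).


DS = (84.4 - 81.8) / 84.4 * 100 = 3.08%

3.08


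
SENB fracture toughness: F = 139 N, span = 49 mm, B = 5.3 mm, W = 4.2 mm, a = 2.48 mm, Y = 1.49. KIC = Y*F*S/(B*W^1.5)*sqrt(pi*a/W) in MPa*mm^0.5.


KIC = 1.49*139*49/(5.3*4.2^1.5)*sqrt(pi*2.48/4.2) = 302.99

302.99


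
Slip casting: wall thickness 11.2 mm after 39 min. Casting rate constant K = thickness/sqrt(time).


K = 11.2 / sqrt(39) = 11.2 / 6.245 = 1.793 mm/min^0.5

1.793


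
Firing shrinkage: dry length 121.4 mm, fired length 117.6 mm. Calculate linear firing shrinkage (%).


FS = (121.4 - 117.6) / 121.4 * 100 = 3.13%

3.13


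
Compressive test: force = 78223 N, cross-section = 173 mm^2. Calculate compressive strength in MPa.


CS = 78223 / 173 = 452.2 MPa

452.2


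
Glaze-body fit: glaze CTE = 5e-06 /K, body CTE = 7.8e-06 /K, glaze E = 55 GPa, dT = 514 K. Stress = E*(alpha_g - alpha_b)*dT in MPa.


Stress = 55*1000*(5e-06 - 7.8e-06)*514 = -79.2 MPa

-79.2


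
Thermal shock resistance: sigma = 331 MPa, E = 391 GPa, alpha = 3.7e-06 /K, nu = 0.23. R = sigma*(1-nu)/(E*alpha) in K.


R = 331*(1-0.23)/(391*1000*3.7e-06) = 176 K

176


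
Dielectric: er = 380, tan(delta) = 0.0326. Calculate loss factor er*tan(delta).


Loss = 380 * 0.0326 = 12.388

12.388


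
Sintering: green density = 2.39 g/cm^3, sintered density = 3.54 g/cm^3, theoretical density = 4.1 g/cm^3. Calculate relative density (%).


Relative = 3.54 / 4.1 * 100 = 86.3%

86.3


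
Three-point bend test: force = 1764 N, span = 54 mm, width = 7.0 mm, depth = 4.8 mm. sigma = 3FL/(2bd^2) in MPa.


sigma = 3*1764*54/(2*7.0*4.8^2) = 885.9 MPa

885.9


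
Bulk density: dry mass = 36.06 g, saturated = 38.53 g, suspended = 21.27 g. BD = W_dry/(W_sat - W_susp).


BD = 36.06 / (38.53 - 21.27) = 36.06 / 17.26 = 2.089 g/cm^3

2.089


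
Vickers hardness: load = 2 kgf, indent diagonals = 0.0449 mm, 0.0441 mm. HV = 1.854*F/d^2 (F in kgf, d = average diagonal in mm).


d_avg = (0.0449+0.0441)/2 = 0.0445 mm
HV = 1.854*2/0.0445^2 = 1872

1872


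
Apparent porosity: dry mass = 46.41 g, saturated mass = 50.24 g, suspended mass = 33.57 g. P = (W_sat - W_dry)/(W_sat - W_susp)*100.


P = (50.24 - 46.41) / (50.24 - 33.57) * 100 = 3.83 / 16.67 * 100 = 23.0%

23.0


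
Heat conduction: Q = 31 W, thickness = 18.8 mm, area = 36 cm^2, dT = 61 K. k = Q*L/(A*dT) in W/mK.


k = 31*18.8/1000/(36/10000*61) = 2.65 W/mK

2.65


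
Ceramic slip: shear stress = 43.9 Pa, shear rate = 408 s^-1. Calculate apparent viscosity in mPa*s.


eta = tau/gamma * 1000 = 43.9/408 * 1000 = 107.6 mPa*s

107.6


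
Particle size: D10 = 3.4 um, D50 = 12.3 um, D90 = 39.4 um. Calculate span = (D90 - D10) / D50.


Span = (39.4 - 3.4) / 12.3 = 36.0 / 12.3 = 2.927

2.927


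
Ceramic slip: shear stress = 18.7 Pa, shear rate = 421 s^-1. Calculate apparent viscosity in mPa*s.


eta = tau/gamma * 1000 = 18.7/421 * 1000 = 44.4 mPa*s

44.4


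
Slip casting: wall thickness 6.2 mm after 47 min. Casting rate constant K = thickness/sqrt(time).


K = 6.2 / sqrt(47) = 6.2 / 6.8557 = 0.904 mm/min^0.5

0.904


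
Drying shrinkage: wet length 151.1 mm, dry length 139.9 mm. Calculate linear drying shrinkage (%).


DS = (151.1 - 139.9) / 151.1 * 100 = 7.41%

7.41


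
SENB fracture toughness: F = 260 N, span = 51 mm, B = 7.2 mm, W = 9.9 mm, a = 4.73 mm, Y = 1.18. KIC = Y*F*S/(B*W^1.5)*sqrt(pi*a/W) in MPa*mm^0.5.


KIC = 1.18*260*51/(7.2*9.9^1.5)*sqrt(pi*4.73/9.9) = 85.47

85.47


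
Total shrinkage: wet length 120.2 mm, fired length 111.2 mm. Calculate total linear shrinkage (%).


TS = (120.2 - 111.2) / 120.2 * 100 = 7.49%

7.49


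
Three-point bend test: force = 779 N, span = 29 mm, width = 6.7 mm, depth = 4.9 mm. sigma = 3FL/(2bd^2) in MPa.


sigma = 3*779*29/(2*6.7*4.9^2) = 210.6 MPa

210.6


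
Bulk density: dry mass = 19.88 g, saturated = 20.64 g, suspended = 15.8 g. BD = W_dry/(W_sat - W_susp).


BD = 19.88 / (20.64 - 15.8) = 19.88 / 4.84 = 4.107 g/cm^3

4.107


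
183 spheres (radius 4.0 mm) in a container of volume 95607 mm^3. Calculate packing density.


V_sphere = 4/3*pi*4.0^3 = 268.0826 mm^3
Total V = 183*268.0826 = 49059.1158 mm^3
PD = 49059.1158 / 95607 = 0.513

0.513


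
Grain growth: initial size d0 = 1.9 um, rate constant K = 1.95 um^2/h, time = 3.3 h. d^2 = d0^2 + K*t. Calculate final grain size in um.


d^2 = 1.9^2 + 1.95*3.3 = 10.045
d = sqrt(10.045) = 3.17 um

3.17


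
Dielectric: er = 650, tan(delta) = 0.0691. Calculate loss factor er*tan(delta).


Loss = 650 * 0.0691 = 44.915

44.915


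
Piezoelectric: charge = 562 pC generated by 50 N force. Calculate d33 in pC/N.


d33 = 562 / 50 = 11.2 pC/N

11.2


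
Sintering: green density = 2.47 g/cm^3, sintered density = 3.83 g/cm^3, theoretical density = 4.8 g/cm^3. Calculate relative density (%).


Relative = 3.83 / 4.8 * 100 = 79.8%

79.8


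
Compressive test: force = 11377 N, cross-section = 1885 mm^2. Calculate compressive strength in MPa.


CS = 11377 / 1885 = 6.0 MPa

6.0


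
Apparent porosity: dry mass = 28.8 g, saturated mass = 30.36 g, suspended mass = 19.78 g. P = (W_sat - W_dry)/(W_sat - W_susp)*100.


P = (30.36 - 28.8) / (30.36 - 19.78) * 100 = 1.56 / 10.58 * 100 = 14.7%

14.7


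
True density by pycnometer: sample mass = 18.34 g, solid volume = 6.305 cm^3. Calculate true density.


TD = 18.34 / 6.305 = 2.909 g/cm^3

2.909


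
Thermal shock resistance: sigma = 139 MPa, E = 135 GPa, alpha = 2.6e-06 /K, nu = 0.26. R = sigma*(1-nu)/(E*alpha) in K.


R = 139*(1-0.26)/(135*1000*2.6e-06) = 293 K

293


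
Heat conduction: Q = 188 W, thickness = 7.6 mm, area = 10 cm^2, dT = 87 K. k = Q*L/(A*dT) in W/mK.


k = 188*7.6/1000/(10/10000*87) = 16.42 W/mK

16.42


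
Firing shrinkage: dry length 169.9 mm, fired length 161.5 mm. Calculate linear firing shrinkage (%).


FS = (169.9 - 161.5) / 169.9 * 100 = 4.94%

4.94


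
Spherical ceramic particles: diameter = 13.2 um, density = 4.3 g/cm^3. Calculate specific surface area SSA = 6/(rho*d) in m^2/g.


SSA = 6 / (4.3 * 13.2) = 0.106 m^2/g

0.106


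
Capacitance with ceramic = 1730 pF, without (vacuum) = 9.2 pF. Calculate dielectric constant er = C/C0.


er = 1730 / 9.2 = 188.04

188.04


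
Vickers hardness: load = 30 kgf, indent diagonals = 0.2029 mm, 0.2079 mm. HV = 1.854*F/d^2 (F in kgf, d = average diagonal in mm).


d_avg = (0.2029+0.2079)/2 = 0.2054 mm
HV = 1.854*30/0.2054^2 = 1318

1318


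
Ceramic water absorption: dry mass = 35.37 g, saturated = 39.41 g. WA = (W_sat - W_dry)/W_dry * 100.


WA = (39.41 - 35.37) / 35.37 * 100 = 11.42%

11.42


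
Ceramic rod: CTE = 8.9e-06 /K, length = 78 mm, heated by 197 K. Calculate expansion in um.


dL = 8.9e-06 * 78 * 197 * 1000 = 136.757 um

136.757
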